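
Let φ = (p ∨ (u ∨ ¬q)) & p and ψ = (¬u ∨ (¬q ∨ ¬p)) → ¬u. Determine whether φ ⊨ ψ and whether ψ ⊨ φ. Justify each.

(⇒) This fails. Under u = T, q = F, p = T, the left side is true but the right side is false.

(⇐) This fails. Under u = F, q = F, p = F, the left side is false but the right side is true.

Both directions fail.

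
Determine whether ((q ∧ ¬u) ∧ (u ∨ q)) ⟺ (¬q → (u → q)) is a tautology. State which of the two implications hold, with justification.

Forward direction. Assume the antecedent. If q is true, ¬q → (u → q) reduces to true regardless of the other variables. If q is false, the antecedent cannot hold. Either way ¬q → (u → q) holds.

Converse. This fails. Under q = F, u = F, the left side is false but the right side is true.

Only the forward direction holds.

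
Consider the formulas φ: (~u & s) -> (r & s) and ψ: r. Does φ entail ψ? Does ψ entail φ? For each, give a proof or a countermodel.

Only the converse holds.

(→) This fails. Under u = F, s = F, r = F, the left side is true but the right side is false.

(←) Assume the antecedent. If u is true, (~u & s) -> (r & s) reduces to true regardless of the other variables. If u is false, the antecedent forces (u = F, s = F, r = T) or (u = F, s = T, r = T), and (~u & s) -> (r & s) holds there. Either way (~u & s) -> (r & s) holds.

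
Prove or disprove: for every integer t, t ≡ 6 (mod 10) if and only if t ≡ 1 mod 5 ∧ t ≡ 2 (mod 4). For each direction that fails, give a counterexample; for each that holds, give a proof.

Forward direction. This fails: t = 16 gives 16 ≡ 6 (mod 10) but 16 ≡ 0 (mod 4), so the conjunction on the right does not hold.

Converse. If t ≡ 1 (mod 5) and t ≡ 2 (mod 4), then by the Chinese remainder theorem t ≡ 6 (mod 20). Since 6 ≡ 6 (mod 10) and 10 ∣ 20, we get t ≡ 6 (mod 10).

The forward direction fails; the converse holds.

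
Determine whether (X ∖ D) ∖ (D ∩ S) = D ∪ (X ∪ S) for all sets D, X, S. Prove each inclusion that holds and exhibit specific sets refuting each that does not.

Forward inclusion. Let x ∈ (X ∖ D) ∖ (D ∩ S). Then either x ∈ X and x ∉ D, S; or x ∈ X ∩ S and x ∉ D. In each case x ∈ D ∪ (X ∪ S), so (X ∖ D) ∖ (D ∩ S) ⊆ D ∪ (X ∪ S).

Reverse inclusion. This inclusion fails. Take D = {1}, X = ∅, S = ∅; then 1 ∈ D ∪ (X ∪ S) but 1 ∉ (X ∖ D) ∖ (D ∩ S).

Only the forward inclusion holds.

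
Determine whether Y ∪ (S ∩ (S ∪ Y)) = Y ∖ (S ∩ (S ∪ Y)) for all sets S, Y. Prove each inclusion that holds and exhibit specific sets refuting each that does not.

(⟸) Let x ∈ Y ∖ (S ∩ (S ∪ Y)). Then x ∈ Y and x ∉ S, from which x ∈ Y ∪ (S ∩ (S ∪ Y)).

(⟹) This inclusion fails. Take S = {1}, Y = ∅; then 1 ∈ Y ∪ (S ∩ (S ∪ Y)) but 1 ∉ Y ∖ (S ∩ (S ∪ Y)).

The sets are not equal: only the reverse inclusion holds.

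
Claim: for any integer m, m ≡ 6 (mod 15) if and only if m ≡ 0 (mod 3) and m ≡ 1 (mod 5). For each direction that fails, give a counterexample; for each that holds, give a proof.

(←) If m ≡ 0 (mod 3) and m ≡ 1 (mod 5), then by the Chinese remainder theorem m ≡ 6 (mod 15). This is exactly m ≡ 6 (mod 15).

(→) Suppose m ≡ 6 (mod 15); write m = 15j + 6. Since 3 ∣ 15, reducing mod 3 gives m ≡ 6 ≡ 0 (mod 3); since 5 ∣ 15, reducing mod 5 gives m ≡ 6 ≡ 1 (mod 5).

The biconditional holds.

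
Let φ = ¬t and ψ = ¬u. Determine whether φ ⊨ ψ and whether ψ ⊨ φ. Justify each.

Both directions fail.

(⇒) This fails. Under u = T, t = F, the left side is true but the right side is false.

(⇐) This fails. Under u = F, t = T, the left side is false but the right side is true.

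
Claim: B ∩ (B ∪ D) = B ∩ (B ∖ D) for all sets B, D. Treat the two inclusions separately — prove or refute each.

Only the reverse inclusion holds.

(⟹) This inclusion fails. Take B = {1}, D = {1}; then 1 ∈ B ∩ (B ∪ D) but 1 ∉ B ∩ (B ∖ D).

(⟸) Let x ∈ B ∩ (B ∖ D). Then x ∈ B and x ∉ D, from which x ∈ B ∩ (B ∪ D).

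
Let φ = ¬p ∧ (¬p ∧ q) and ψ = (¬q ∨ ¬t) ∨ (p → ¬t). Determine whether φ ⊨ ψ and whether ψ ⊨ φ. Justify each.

(⟸) This fails. Under p = F, q = F, t = F, the left side is false but the right side is true.

(⟹) Assume the antecedent. If p is true, the antecedent cannot hold. If p is false, (¬q ∨ ¬t) ∨ (p → ¬t) reduces to true regardless of the other variables. Either way (¬q ∨ ¬t) ∨ (p → ¬t) holds.

Only the forward implication holds.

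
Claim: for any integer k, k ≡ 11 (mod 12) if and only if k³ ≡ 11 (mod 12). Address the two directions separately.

(←) For the converse, argue contrapositively. If k ≢ 11 (mod 12), then k is congruent to one of 0, 1, 2, 3, 4, 5, 6, 7, 8, 9, 10 modulo 12, and these give k³ ≡ 0, 1, 8, 3, 4, 5, 0, 7, 8, 9, 4 respectively — never 11.

(→) Suppose k ≡ 11 (mod 12). Write k = 12j + 11. Then (12j + 11)³ = 1728j³ + 4752j² + 4356j + 1331 = 12(144j³ + 396j² + 363j + 110) + 11, so k³ ≡ 11 (mod 12).

Both directions hold; the statement is true.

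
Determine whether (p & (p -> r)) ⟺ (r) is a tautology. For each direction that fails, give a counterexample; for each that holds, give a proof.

The forward direction holds; the converse fails.

(⇒) Assume the antecedent. If r is true, r reduces to true regardless of the other variables. If r is false, the antecedent cannot hold. Either way r holds.

(⇐) This fails. Under r = T, p = F, the left side is false but the right side is true.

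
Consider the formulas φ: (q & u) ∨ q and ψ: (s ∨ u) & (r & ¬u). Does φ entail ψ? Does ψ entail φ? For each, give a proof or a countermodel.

(⇒) This fails. Under r = F, s = F, u = F, q = T, the left side is true but the right side is false.

(⇐) This fails. Under r = T, s = T, u = F, q = F, the left side is false but the right side is true.

Neither direction holds.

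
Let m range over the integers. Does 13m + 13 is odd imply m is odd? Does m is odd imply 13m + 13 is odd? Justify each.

[⇒] This fails: m = 4 gives 13m + 13 = 65, which is odd, but 4 is even, not odd.

[⇐] This also fails: m = 3 is odd, but 13m + 13 = 52 is even, not odd.

Neither direction holds.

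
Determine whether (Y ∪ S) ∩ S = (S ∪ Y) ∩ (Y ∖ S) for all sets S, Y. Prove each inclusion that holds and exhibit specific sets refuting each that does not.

(⊆) This inclusion fails. Take S = {1}, Y = ∅; then 1 ∈ (Y ∪ S) ∩ S but 1 ∉ (S ∪ Y) ∩ (Y ∖ S).

(⊇) This inclusion fails. Take S = ∅, Y = {1}; then 1 ∈ (S ∪ Y) ∩ (Y ∖ S) but 1 ∉ (Y ∪ S) ∩ S.

(⊆) fails and (⊇) fails.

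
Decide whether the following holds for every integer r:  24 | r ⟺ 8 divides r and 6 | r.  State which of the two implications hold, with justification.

(⟹) If 24 ∣ r, write r = 24q. Since 24 = 3·8, r = 8·(3q), so 8 ∣ r; and since 24 = 4·6, r = 6·(4q), so 6 ∣ r.

(⟸) Suppose 8 ∣ r and 6 ∣ r. Any common multiple of 8 and 6 is a multiple of their lcm; here lcm(8, 6) = 8·6/gcd(8, 6) = 48/2 = 24, so 24 ∣ r.

Both directions hold; the statement is true.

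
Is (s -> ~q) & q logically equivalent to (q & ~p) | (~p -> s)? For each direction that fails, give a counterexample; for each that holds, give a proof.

(→) Assume the antecedent. If q is true, (q & ~p) | (~p -> s) reduces to true regardless of the other variables. If q is false, the antecedent cannot hold. Either way (q & ~p) | (~p -> s) holds.

(←) This fails. Under q = F, p = T, s = F, the left side is false but the right side is true.

Not equivalent: only (⇒) holds.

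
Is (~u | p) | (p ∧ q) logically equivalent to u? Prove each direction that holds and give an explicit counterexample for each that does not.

Forward direction. This fails. Under u = F, p = F, q = F, the left side is true but the right side is false.

Converse. This fails. Under u = T, p = F, q = F, the left side is false but the right side is true.

Both directions fail.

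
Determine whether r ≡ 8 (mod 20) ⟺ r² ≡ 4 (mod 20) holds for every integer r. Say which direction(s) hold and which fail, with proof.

(⇒) holds; (⇐) fails.

(→) Suppose r ≡ 8 (mod 20). Write r = 20j + 8. Then (20j + 8)² = 400j² + 320j + 64 = 20(20j² + 16j + 3) + 4, so r² ≡ 4 (mod 20).

(←) This fails: take r = 2. Then 2² = 4 ≡ 4 (mod 20), yet 2 ≡ 2 (mod 20), not 8.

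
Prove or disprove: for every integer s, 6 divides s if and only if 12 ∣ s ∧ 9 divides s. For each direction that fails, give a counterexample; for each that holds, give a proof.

(→) This fails: take s = 6. Certainly 6 ∣ 6, but 12 ∤ 6.

(←) Suppose 12 ∣ s and 9 ∣ s. Any common multiple of 12 and 9 is a multiple of their lcm; here lcm(12, 9) = 12·9/gcd(12, 9) = 108/3 = 36, so 36 ∣ s. Since 6 ∣ 36, it follows that 6 ∣ s.

Not equivalent: only (⇐) holds.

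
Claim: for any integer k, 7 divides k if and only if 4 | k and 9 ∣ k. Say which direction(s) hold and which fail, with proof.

(⇒) fails and (⇐) fails.

(⟹) This fails: take k = 7. Certainly 7 ∣ 7, but 4 ∤ 7.

(⟸) This fails: take k = 36. Both 4 ∣ 36 and 9 ∣ 36, yet 36 is not a multiple of 7 (since 36 = 5·7 + 1), so 7 ∤ 36.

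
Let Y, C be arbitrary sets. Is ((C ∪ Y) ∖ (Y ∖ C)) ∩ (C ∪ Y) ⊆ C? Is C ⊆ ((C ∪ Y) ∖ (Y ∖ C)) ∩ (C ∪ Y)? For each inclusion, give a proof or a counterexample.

Both inclusions hold.

(⟹) Let x ∈ ((C ∪ Y) ∖ (Y ∖ C)) ∩ (C ∪ Y). Then either x ∈ C and x ∉ Y; or x ∈ Y ∩ C. In each case x ∈ C, so ((C ∪ Y) ∖ (Y ∖ C)) ∩ (C ∪ Y) ⊆ C.

(⟸) Let x ∈ C. Then either x ∈ C and x ∉ Y; or x ∈ Y ∩ C. In each case x ∈ ((C ∪ Y) ∖ (Y ∖ C)) ∩ (C ∪ Y), so C ⊆ ((C ∪ Y) ∖ (Y ∖ C)) ∩ (C ∪ Y).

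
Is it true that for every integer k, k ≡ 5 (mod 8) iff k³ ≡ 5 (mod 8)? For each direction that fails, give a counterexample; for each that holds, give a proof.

The biconditional holds.

(⟹) Suppose k ≡ 5 (mod 8). Write k = 8j + 5. Then (8j + 5)³ = 512j³ + 960j² + 600j + 125 = 8(64j³ + 120j² + 75j + 15) + 5, so k³ ≡ 5 (mod 8).

(⟸) Conversely, suppose k³ ≡ 5 (mod 8). The only residue r in {0, …, 7} with r³ ≡ 5 (mod 8) is r = 5, so k ≡ 5 (mod 8).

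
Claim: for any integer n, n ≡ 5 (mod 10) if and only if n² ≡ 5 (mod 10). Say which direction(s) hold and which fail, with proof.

Forward direction. Suppose n ≡ 5 (mod 10). Write n = 10j + 5. Then (10j + 5)² = 100j² + 100j + 25 = 10(10j² + 10j + 2) + 5, so n² ≡ 5 (mod 10).

Converse. Suppose n² ≡ 5 (mod 10). The only residue r in {0, …, 9} with r² ≡ 5 (mod 10) is r = 5, so n ≡ 5 (mod 10).

Equivalent; both directions hold.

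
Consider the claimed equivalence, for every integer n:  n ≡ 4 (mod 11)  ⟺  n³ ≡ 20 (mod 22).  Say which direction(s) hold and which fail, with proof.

Only the converse holds.

(⟹) This fails: take n = 15. Then 15 ≡ 4 (mod 11), but 15³ = 3375 ≡ 9 (mod 22), not 20.

(⟸) Conversely, the residues r modulo 22 with r³ ≡ 20 (mod 22) are exactly {4}, and each is ≡ 4 (mod 11).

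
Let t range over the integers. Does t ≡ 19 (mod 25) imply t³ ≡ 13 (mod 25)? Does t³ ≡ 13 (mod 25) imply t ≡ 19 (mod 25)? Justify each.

(⇒) This fails: take t = 19. Then 19 ≡ 19 (mod 25), but 19³ = 6859 ≡ 9 (mod 25), not 13.

(⇐) This fails: take t = 17. Then 17³ = 4913 ≡ 13 (mod 25), yet 17 ≡ 17 (mod 25), not 19.

Neither direction holds.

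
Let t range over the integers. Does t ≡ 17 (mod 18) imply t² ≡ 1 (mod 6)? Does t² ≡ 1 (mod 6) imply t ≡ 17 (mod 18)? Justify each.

Only the forward direction holds.

[⇒] Suppose t ≡ 17 (mod 18). Then t² ≡ 17² = 289 (mod 18), and since 6 ∣ 18, also t² ≡ 1 (mod 6).

[⇐] This fails: take t = 1. Then 1² = 1 ≡ 1 (mod 6), yet 1 ≡ 1 (mod 18), not 17.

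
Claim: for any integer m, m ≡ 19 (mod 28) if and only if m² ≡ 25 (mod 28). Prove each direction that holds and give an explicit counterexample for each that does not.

(⟹) Suppose m ≡ 19 (mod 28). Write m = 28j + 19. Then (28j + 19)² = 784j² + 1064j + 361 = 28(28j² + 38j + 12) + 25, so m² ≡ 25 (mod 28).

(⟸) This fails: take m = 5. Then 5² = 25 ≡ 25 (mod 28), yet 5 ≡ 5 (mod 28), not 19.

Only the forward implication holds.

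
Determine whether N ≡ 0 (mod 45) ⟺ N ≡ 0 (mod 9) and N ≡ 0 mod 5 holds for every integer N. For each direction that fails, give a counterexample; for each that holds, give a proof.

(→) Suppose N ≡ 0 (mod 45); write N = 45j + 0. Since 9 ∣ 45, reducing mod 9 gives N ≡ 0 (mod 9); since 5 ∣ 45, reducing mod 5 gives N ≡ 0 (mod 5).

(←) Conversely, if N ≡ 0 (mod 9) and N ≡ 0 (mod 5), then by the Chinese remainder theorem N ≡ 0 (mod 45). This is exactly N ≡ 0 (mod 45).

Both directions hold; the statement is true.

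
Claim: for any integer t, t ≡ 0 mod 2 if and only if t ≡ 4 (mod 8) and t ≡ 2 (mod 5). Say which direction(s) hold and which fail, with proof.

Converse. If t ≡ 4 (mod 8) and t ≡ 2 (mod 5), then by the Chinese remainder theorem t ≡ 12 (mod 40). Since 12 ≡ 0 (mod 2) and 2 ∣ 40, we get t ≡ 0 (mod 2).

Forward direction. This fails: t = 0 gives 0 ≡ 0 (mod 2) but 0 ≡ 0 (mod 8), so the conjunction on the right does not hold.

The forward direction fails; the converse holds.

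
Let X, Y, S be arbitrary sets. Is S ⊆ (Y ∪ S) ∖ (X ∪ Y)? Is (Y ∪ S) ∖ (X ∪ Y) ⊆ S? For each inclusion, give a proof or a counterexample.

(⊆) fails; (⊇) holds.

(⟸) Let x ∈ (Y ∪ S) ∖ (X ∪ Y). Then x ∈ S and x ∉ X, Y, from which x ∈ S.

(⟹) This inclusion fails. Take X = {1}, Y = ∅, S = {1}; then 1 ∈ S but 1 ∉ (Y ∪ S) ∖ (X ∪ Y).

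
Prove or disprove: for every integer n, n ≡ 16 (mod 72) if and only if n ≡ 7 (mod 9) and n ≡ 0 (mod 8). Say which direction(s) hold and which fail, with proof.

(⟸) If n ≡ 7 (mod 9) and n ≡ 0 (mod 8), then by the Chinese remainder theorem n ≡ 16 (mod 72). This is exactly n ≡ 16 (mod 72).

(⟹) Suppose n ≡ 16 (mod 72); write n = 72j + 16. Since 9 ∣ 72, reducing mod 9 gives n ≡ 16 ≡ 7 (mod 9); since 8 ∣ 72, reducing mod 8 gives n ≡ 16 ≡ 0 (mod 8).

Both implications hold.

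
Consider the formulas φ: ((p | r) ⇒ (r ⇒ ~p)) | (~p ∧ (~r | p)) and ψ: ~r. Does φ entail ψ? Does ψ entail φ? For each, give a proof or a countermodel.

Only the reverse direction holds.

[⇐] Assume the antecedent. If r is true, the antecedent cannot hold. If r is false, the consequent reduces to true regardless of the other variables. Either way the consequent holds.

[⇒] This fails. Under r = T, p = F, the left side is true but the right side is false.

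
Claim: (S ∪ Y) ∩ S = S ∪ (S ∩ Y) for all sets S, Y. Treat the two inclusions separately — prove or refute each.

(⟸) Let x ∈ S ∪ (S ∩ Y). Then either x ∈ S and x ∉ Y; or x ∈ S ∩ Y. In each case x ∈ (S ∪ Y) ∩ S, so S ∪ (S ∩ Y) ⊆ (S ∪ Y) ∩ S.

(⟹) Let x ∈ (S ∪ Y) ∩ S. Then either x ∈ S and x ∉ Y; or x ∈ S ∩ Y. In each case x ∈ S ∪ (S ∩ Y), so (S ∪ Y) ∩ S ⊆ S ∪ (S ∩ Y).

Both inclusions hold; the sets are equal.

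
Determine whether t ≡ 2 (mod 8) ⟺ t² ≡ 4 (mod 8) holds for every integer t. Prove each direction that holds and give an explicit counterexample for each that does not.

(⇐) This fails: take t = 6. Then 6² = 36 ≡ 4 (mod 8), yet 6 ≡ 6 (mod 8), not 2.

(⇒) Suppose t ≡ 2 (mod 8). Write t = 8j + 2. Then (8j + 2)² = 64j² + 32j + 4 = 8(8j² + 4j) + 4, so t² ≡ 4 (mod 8).

Only the forward implication holds.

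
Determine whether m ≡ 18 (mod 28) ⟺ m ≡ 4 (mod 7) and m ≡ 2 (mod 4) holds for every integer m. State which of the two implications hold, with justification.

Both directions hold; the statement is true.

Converse. If m ≡ 4 (mod 7) and m ≡ 2 (mod 4), then by the Chinese remainder theorem m ≡ 18 (mod 28). This is exactly m ≡ 18 (mod 28).

Forward direction. Suppose m ≡ 18 (mod 28); write m = 28j + 18. Since 7 ∣ 28, reducing mod 7 gives m ≡ 18 ≡ 4 (mod 7); since 4 ∣ 28, reducing mod 4 gives m ≡ 18 ≡ 2 (mod 4).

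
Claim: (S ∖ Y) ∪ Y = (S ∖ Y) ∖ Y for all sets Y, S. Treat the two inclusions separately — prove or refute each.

Only the reverse inclusion holds.

(⟹) This inclusion fails. Take Y = {1}, S = ∅; then 1 ∈ (S ∖ Y) ∪ Y but 1 ∉ (S ∖ Y) ∖ Y.

(⟸) Let x ∈ (S ∖ Y) ∖ Y. Then x ∈ S and x ∉ Y, from which x ∈ (S ∖ Y) ∪ Y.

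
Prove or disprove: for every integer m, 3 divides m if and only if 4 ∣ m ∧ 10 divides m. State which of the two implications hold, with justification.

(⟹) This fails: take m = 3. Certainly 3 ∣ 3, but 4 ∤ 3.

(⟸) This fails: take m = 20. Both 4 ∣ 20 and 10 ∣ 20, yet 20 is not a multiple of 3 (since 20 = 6·3 + 2), so 3 ∤ 20.

(⇒) fails and (⇐) fails.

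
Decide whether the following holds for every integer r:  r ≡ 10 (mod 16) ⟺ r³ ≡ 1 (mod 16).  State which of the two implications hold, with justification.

(⇒) fails and (⇐) fails.

(⟹) This fails: take r = 10. Then 10 ≡ 10 (mod 16), but 10³ = 1000 ≡ 8 (mod 16), not 1.

(⟸) This fails: take r = 1. Then 1³ = 1 ≡ 1 (mod 16), yet 1 ≡ 1 (mod 16), not 10.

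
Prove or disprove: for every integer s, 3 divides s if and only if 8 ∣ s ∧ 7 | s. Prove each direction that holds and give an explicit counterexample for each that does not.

(⇒) fails and (⇐) fails.

(→) This fails: take s = 3. Certainly 3 ∣ 3, but 8 ∤ 3.

(←) This fails: take s = 56. Both 8 ∣ 56 and 7 ∣ 56, yet 56 is not a multiple of 3 (since 56 = 18·3 + 2), so 3 ∤ 56.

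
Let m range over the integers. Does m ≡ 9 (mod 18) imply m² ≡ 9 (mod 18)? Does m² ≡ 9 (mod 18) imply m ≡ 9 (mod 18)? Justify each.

(⇒) Suppose m ≡ 9 (mod 18). Write m = 18j + 9. Then (18j + 9)² = 324j² + 324j + 81 = 18(18j² + 18j + 4) + 9, so m² ≡ 9 (mod 18).

(⇐) This fails: take m = 3. Then 3² = 9 ≡ 9 (mod 18), yet 3 ≡ 3 (mod 18), not 9.

Not equivalent: only (⇒) holds.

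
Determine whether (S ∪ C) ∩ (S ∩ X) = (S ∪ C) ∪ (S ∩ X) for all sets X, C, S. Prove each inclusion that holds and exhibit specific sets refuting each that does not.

Only the forward inclusion holds.

(⟹) Let x ∈ (S ∪ C) ∩ (S ∩ X). Then either x ∈ X ∩ S and x ∉ C; or x ∈ X ∩ C ∩ S. In each case x ∈ (S ∪ C) ∪ (S ∩ X), so (S ∪ C) ∩ (S ∩ X) ⊆ (S ∪ C) ∪ (S ∩ X).

(⟸) This inclusion fails. Take X = ∅, C = {1}, S = ∅; then 1 ∈ (S ∪ C) ∪ (S ∩ X) but 1 ∉ (S ∪ C) ∩ (S ∩ X).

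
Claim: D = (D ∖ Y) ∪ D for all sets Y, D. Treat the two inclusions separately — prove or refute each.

The two sets are equal.

(⟹) Let x ∈ D. Then either x ∈ D and x ∉ Y; or x ∈ Y ∩ D. In each case x ∈ (D ∖ Y) ∪ D, so D ⊆ (D ∖ Y) ∪ D.

(⟸) Let x ∈ (D ∖ Y) ∪ D. Then either x ∈ D and x ∉ Y; or x ∈ Y ∩ D. In each case x ∈ D, so (D ∖ Y) ∪ D ⊆ D.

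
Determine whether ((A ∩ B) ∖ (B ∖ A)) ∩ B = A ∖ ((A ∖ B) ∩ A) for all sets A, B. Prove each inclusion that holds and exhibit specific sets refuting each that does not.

(⊆) Let x ∈ ((A ∩ B) ∖ (B ∖ A)) ∩ B. Then x ∈ A ∩ B, from which x ∈ A ∖ ((A ∖ B) ∩ A).

(⊇) Let x ∈ A ∖ ((A ∖ B) ∩ A). Then x ∈ A ∩ B, from which x ∈ ((A ∩ B) ∖ (B ∖ A)) ∩ B.

Both inclusions hold; the sets are equal.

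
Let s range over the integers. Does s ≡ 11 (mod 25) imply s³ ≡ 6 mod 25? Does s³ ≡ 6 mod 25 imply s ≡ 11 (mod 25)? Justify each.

The biconditional holds.

(→) Suppose s ≡ 11 (mod 25). Write s = 25j + 11. Then (25j + 11)³ = 15625j³ + 20625j² + 9075j + 1331 = 25(625j³ + 825j² + 363j + 53) + 6, so s³ ≡ 6 (mod 25).

(←) Conversely, suppose s³ ≡ 6 (mod 25). The only residue r in {0, …, 24} with r³ ≡ 6 (mod 25) is r = 11, so s ≡ 11 (mod 25).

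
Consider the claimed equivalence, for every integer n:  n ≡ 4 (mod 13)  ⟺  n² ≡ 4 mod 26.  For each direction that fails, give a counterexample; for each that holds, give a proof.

(⇒) fails and (⇐) fails.

Forward direction. This fails: take n = 4. Then 4 ≡ 4 (mod 13), but 4² = 16 ≡ 16 (mod 26), not 4.

Converse. This fails: take n = 2. Then 2² = 4 ≡ 4 (mod 26), yet 2 ≡ 2 (mod 13), not 4.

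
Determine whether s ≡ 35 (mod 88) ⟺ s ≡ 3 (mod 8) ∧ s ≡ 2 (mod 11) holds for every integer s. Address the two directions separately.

[⇐] If s ≡ 3 (mod 8) and s ≡ 2 (mod 11), then by the Chinese remainder theorem s ≡ 35 (mod 88). This is exactly s ≡ 35 (mod 88).

[⇒] Suppose s ≡ 35 (mod 88); write s = 88j + 35. Since 8 ∣ 88, reducing mod 8 gives s ≡ 35 ≡ 3 (mod 8); since 11 ∣ 88, reducing mod 11 gives s ≡ 35 ≡ 2 (mod 11).

Both directions hold.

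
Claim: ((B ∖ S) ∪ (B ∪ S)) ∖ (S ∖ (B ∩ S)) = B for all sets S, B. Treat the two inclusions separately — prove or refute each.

Both inclusions hold.

(⊆) Let x ∈ ((B ∖ S) ∪ (B ∪ S)) ∖ (S ∖ (B ∩ S)). Then either x ∈ B and x ∉ S; or x ∈ S ∩ B. In each case x ∈ B, so ((B ∖ S) ∪ (B ∪ S)) ∖ (S ∖ (B ∩ S)) ⊆ B.

(⊇) Let x ∈ B. Then either x ∈ B and x ∉ S; or x ∈ S ∩ B. In each case x ∈ ((B ∖ S) ∪ (B ∪ S)) ∖ (S ∖ (B ∩ S)), so B ⊆ ((B ∖ S) ∪ (B ∪ S)) ∖ (S ∖ (B ∩ S)).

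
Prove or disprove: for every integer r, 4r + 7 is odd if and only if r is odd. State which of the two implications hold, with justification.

[⇒] This fails: take r = 6. Then 4r + 7 = 31, which is odd, yet r = 6 is even, not odd.

[⇐] Suppose r is odd. Since 4 is even, 4r is even for every r, so 4r + 7 has the same parity as 7, which is odd. Hence 4r + 7 is odd.

Only the reverse direction holds.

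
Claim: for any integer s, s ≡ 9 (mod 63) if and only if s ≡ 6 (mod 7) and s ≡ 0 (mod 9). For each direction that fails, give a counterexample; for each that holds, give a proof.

(⇒) fails and (⇐) fails.

(⟹) This fails: s = 9 gives 9 ≡ 9 (mod 63) but 9 ≡ 2 (mod 7), so the conjunction on the right does not hold.

(⟸) This fails: s = 27 satisfies both congruences on the right (27 ≡ 6 mod 7 and 27 ≡ 0 mod 9) yet 27 ≡ 27 (mod 63), not 9.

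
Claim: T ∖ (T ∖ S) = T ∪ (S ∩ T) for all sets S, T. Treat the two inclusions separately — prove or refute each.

(⟸) This inclusion fails. Take S = ∅, T = {1}; then 1 ∈ T ∪ (S ∩ T) but 1 ∉ T ∖ (T ∖ S).

(⟹) Let x ∈ T ∖ (T ∖ S). Then x ∈ S ∩ T, from which x ∈ T ∪ (S ∩ T).

The sets are not equal: only the forward inclusion holds.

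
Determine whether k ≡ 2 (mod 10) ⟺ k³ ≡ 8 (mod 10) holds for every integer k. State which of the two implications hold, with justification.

[⇒] Suppose k ≡ 2 (mod 10). Write k = 10j + 2. Then (10j + 2)³ = 1000j³ + 600j² + 120j + 8 = 10(100j³ + 60j² + 12j) + 8, so k³ ≡ 8 (mod 10).

[⇐] For the converse, argue contrapositively. If k ≢ 2 (mod 10), then k is congruent to one of 0, 1, 3, 4, 5, 6, 7, 8, 9 modulo 10, and these give k³ ≡ 0, 1, 7, 4, 5, 6, 3, 2, 9 respectively — never 8.

Both directions hold; the statement is true.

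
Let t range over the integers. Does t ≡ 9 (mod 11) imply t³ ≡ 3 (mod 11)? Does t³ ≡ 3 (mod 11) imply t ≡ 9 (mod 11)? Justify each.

Both implications hold.

(⟹) Suppose t ≡ 9 (mod 11). Write t = 11j + 9. Then (11j + 9)³ = 1331j³ + 3267j² + 2673j + 729 = 11(121j³ + 297j² + 243j + 66) + 3, so t³ ≡ 3 (mod 11).

(⟸) Conversely, suppose t³ ≡ 3 (mod 11). The only residue r in {0, …, 10} with r³ ≡ 3 (mod 11) is r = 9, so t ≡ 9 (mod 11).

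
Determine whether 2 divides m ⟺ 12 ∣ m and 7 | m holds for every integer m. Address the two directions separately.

(⇒) fails; (⇐) holds.

(⟹) This fails: take m = 2. Certainly 2 ∣ 2, but 12 ∤ 2.

(⟸) Suppose 12 ∣ m and 7 ∣ m. Any common multiple of 12 and 7 is a multiple of their lcm; here gcd(12, 7) = 1, so lcm(12, 7) = 12·7 = 84, so 84 ∣ m. Since 2 ∣ 84, it follows that 2 ∣ m.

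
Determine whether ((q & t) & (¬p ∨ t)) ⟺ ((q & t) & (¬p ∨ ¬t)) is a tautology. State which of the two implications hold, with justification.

Only the converse holds.

[⇒] This fails. Under q = T, t = T, p = T, the left side is true but the right side is false.

[⇐] Assume the antecedent. If q is true, the antecedent forces (q = T, t = T, p = F), and (q & t) & (¬p ∨ t) holds there. If q is false, the antecedent cannot hold. Either way (q & t) & (¬p ∨ t) holds.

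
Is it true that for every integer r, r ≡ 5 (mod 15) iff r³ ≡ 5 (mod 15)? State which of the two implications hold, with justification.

Equivalent; both directions hold.

(⇐) Suppose r³ ≡ 5 (mod 15). The only residue r in {0, …, 14} with r³ ≡ 5 (mod 15) is r = 5, so r ≡ 5 (mod 15).

(⇒) Suppose r ≡ 5 (mod 15). Write r = 15j + 5. Then (15j + 5)³ = 3375j³ + 3375j² + 1125j + 125 = 15(225j³ + 225j² + 75j + 8) + 5, so r³ ≡ 5 (mod 15).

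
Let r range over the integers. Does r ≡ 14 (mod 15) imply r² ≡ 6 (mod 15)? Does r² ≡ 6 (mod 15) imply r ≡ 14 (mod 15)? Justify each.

(⇒) fails and (⇐) fails.

(⟹) This fails: take r = 14. Then 14 ≡ 14 (mod 15), but 14² = 196 ≡ 1 (mod 15), not 6.

(⟸) This fails: take r = 6. Then 6² = 36 ≡ 6 (mod 15), yet 6 ≡ 6 (mod 15), not 14.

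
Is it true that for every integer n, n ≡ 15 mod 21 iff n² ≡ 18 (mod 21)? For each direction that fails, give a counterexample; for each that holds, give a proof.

Forward direction. This fails: take n = 15. Then 15 ≡ 15 (mod 21), but 15² = 225 ≡ 15 (mod 21), not 18.

Converse. This fails: take n = 9. Then 9² = 81 ≡ 18 (mod 21), yet 9 ≡ 9 (mod 21), not 15.

(⇒) fails and (⇐) fails.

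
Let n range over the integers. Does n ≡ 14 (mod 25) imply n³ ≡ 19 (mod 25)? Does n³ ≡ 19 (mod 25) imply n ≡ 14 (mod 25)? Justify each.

Both directions hold; the statement is true.

(→) Suppose n ≡ 14 (mod 25). Write n = 25j + 14. Then (25j + 14)³ = 15625j³ + 26250j² + 14700j + 2744 = 25(625j³ + 1050j² + 588j + 109) + 19, so n³ ≡ 19 (mod 25).

(←) Conversely, suppose n³ ≡ 19 (mod 25). The only residue r in {0, …, 24} with r³ ≡ 19 (mod 25) is r = 14, so n ≡ 14 (mod 25).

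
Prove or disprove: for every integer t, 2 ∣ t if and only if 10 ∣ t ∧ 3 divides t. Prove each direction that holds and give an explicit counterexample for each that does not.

(←) Suppose 10 ∣ t and 3 ∣ t. Any common multiple of 10 and 3 is a multiple of their lcm; here gcd(10, 3) = 1, so lcm(10, 3) = 10·3 = 30, so 30 ∣ t. Since 2 ∣ 30, it follows that 2 ∣ t.

(→) This fails: take t = 2. Certainly 2 ∣ 2, but 10 ∤ 2.

Only the reverse direction holds.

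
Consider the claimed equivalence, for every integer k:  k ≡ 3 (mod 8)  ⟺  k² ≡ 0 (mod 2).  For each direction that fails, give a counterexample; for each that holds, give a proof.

Both directions fail.

[⇒] This fails: take k = 3. Then 3 ≡ 3 (mod 8), but 3² = 9 ≡ 1 (mod 2), not 0.

[⇐] This fails: take k = 0. Then 0² = 0 ≡ 0 (mod 2), yet 0 ≡ 0 (mod 8), not 3.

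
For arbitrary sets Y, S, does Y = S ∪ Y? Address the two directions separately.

(⊆) holds; (⊇) fails.

(⟹) Let x ∈ Y. Then either x ∈ Y and x ∉ S; or x ∈ Y ∩ S. In each case x ∈ S ∪ Y, so Y ⊆ S ∪ Y.

(⟸) This inclusion fails. Take Y = ∅, S = {1}; then 1 ∈ S ∪ Y but 1 ∉ Y.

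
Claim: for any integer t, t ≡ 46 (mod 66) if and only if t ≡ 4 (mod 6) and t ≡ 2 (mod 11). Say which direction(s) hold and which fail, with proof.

(⟸) If t ≡ 4 (mod 6) and t ≡ 2 (mod 11), then by the Chinese remainder theorem t ≡ 46 (mod 66). This is exactly t ≡ 46 (mod 66).

(⟹) Suppose t ≡ 46 (mod 66); write t = 66j + 46. Since 6 ∣ 66, reducing mod 6 gives t ≡ 46 ≡ 4 (mod 6); since 11 ∣ 66, reducing mod 11 gives t ≡ 46 ≡ 2 (mod 11).

Both directions hold.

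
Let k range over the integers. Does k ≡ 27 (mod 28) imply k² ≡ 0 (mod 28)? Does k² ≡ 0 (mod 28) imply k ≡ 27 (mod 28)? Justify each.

Forward direction. This fails: take k = 27. Then 27 ≡ 27 (mod 28), but 27² = 729 ≡ 1 (mod 28), not 0.

Converse. This fails: take k = 0. Then 0² = 0 ≡ 0 (mod 28), yet 0 ≡ 0 (mod 28), not 27.

Neither implication holds.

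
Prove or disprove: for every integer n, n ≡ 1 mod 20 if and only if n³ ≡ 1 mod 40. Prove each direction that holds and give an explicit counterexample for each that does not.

Not equivalent: only (⇐) holds.

(→) This fails: take n = 21. Then 21 ≡ 1 (mod 20), but 21³ = 9261 ≡ 21 (mod 40), not 1.

(←) Conversely, the residues r modulo 40 with r³ ≡ 1 (mod 40) are exactly {1}, and each is ≡ 1 (mod 20).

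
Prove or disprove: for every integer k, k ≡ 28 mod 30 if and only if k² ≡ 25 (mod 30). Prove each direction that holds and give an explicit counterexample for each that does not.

Neither direction holds.

Forward direction. This fails: take k = 28. Then 28 ≡ 28 (mod 30), but 28² = 784 ≡ 4 (mod 30), not 25.

Converse. This fails: take k = 5. Then 5² = 25 ≡ 25 (mod 30), yet 5 ≡ 5 (mod 30), not 28.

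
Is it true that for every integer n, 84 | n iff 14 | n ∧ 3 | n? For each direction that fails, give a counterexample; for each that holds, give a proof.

(⇒) If 84 ∣ n, write n = 84q. Since 84 = 6·14, n = 14·(6q), so 14 ∣ n; and since 84 = 28·3, n = 3·(28q), so 3 ∣ n.

(⇐) This fails: take n = 42. Both 14 ∣ 42 and 3 ∣ 42, yet 42 is not a multiple of 84 (since 42 = 0·84 + 42), so 84 ∤ 42.

(⇒) holds; (⇐) fails.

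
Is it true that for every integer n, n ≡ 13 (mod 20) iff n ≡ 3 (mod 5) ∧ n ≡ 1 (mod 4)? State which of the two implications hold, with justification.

The biconditional holds.

(⇒) Suppose n ≡ 13 (mod 20); write n = 20j + 13. Since 5 ∣ 20, reducing mod 5 gives n ≡ 13 ≡ 3 (mod 5); since 4 ∣ 20, reducing mod 4 gives n ≡ 13 ≡ 1 (mod 4).

(⇐) Conversely, if n ≡ 3 (mod 5) and n ≡ 1 (mod 4), then by the Chinese remainder theorem n ≡ 13 (mod 20). This is exactly n ≡ 13 (mod 20).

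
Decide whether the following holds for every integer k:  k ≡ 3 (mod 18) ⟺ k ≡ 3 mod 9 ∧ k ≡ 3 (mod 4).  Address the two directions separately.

Forward direction. This fails: k = 21 gives 21 ≡ 3 (mod 18) but 21 ≡ 1 (mod 4), so the conjunction on the right does not hold.

Converse. If k ≡ 3 (mod 9) and k ≡ 3 (mod 4), then by the Chinese remainder theorem k ≡ 3 (mod 36). Since 3 ≡ 3 (mod 18) and 18 ∣ 36, we get k ≡ 3 (mod 18).

The forward direction fails; the converse holds.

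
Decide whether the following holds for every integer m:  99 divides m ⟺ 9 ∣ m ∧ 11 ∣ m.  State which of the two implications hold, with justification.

The biconditional holds.

(⇒) If 99 ∣ m, write m = 99q. Since 99 = 11·9, m = 9·(11q), so 9 ∣ m; and since 99 = 9·11, m = 11·(9q), so 11 ∣ m.

(⇐) Suppose 9 ∣ m and 11 ∣ m. Any common multiple of 9 and 11 is a multiple of their lcm; here gcd(9, 11) = 1, so lcm(9, 11) = 9·11 = 99, so 99 ∣ m.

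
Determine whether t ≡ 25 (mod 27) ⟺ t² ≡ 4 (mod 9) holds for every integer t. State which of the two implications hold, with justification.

Forward direction. Suppose t ≡ 25 (mod 27). Then t² ≡ 25² = 625 (mod 27), and since 9 ∣ 27, also t² ≡ 4 (mod 9).

Converse. This fails: take t = 2. Then 2² = 4 ≡ 4 (mod 9), yet 2 ≡ 2 (mod 27), not 25.

Only the forward implication holds.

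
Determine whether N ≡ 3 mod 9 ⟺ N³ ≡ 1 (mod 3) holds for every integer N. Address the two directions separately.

Forward direction. This fails: take N = 3. Then 3 ≡ 3 (mod 9), but 3³ = 27 ≡ 0 (mod 3), not 1.

Converse. This fails: take N = 1. Then 1³ = 1 ≡ 1 (mod 3), yet 1 ≡ 1 (mod 9), not 3.

Neither implication holds.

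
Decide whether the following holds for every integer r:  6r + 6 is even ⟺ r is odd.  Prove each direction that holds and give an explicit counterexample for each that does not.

(⇐) Suppose r is odd. Since 6 is even, 6r is even for every r, so 6r + 6 has the same parity as 6, which is even. Hence 6r + 6 is even.

(⇒) This fails: take r = 6. Then 6r + 6 = 42, which is even, yet r = 6 is even, not odd.

The forward direction fails; the converse holds.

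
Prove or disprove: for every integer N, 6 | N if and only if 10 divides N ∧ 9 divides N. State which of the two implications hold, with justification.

(⇐) Suppose 10 ∣ N and 9 ∣ N. Any common multiple of 10 and 9 is a multiple of their lcm; here gcd(10, 9) = 1, so lcm(10, 9) = 10·9 = 90, so 90 ∣ N. Since 6 ∣ 90, it follows that 6 ∣ N.

(⇒) This fails: take N = 6. Certainly 6 ∣ 6, but 10 ∤ 6.

Only the converse holds.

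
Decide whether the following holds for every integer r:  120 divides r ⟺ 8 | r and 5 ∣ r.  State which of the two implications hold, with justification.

(⇒) If 120 ∣ r, write r = 120q. Since 120 = 15·8, r = 8·(15q), so 8 ∣ r; and since 120 = 24·5, r = 5·(24q), so 5 ∣ r.

(⇐) This fails: take r = 40. Both 8 ∣ 40 and 5 ∣ 40, yet 40 is not a multiple of 120 (since 40 = 0·120 + 40), so 120 ∤ 40.

The forward direction holds; the converse fails.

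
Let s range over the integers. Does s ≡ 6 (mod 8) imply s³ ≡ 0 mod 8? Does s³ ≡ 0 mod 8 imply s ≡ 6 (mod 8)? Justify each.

Forward direction. Suppose s ≡ 6 (mod 8). Write s = 8j + 6. Then (8j + 6)³ = 512j³ + 1152j² + 864j + 216 = 8(64j³ + 144j² + 108j + 27) + 0, so s³ ≡ 0 (mod 8).

Converse. This fails: take s = 0. Then 0³ = 0 ≡ 0 (mod 8), yet 0 ≡ 0 (mod 8), not 6.

Only the forward direction holds.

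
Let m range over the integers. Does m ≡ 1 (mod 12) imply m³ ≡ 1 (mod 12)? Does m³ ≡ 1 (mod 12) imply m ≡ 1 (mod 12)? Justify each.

(→) Suppose m ≡ 1 (mod 12). Write m = 12j + 1. Then (12j + 1)³ = 1728j³ + 432j² + 36j + 1 = 12(144j³ + 36j² + 3j) + 1, so m³ ≡ 1 (mod 12).

(←) Conversely, suppose m³ ≡ 1 (mod 12). The only residue r in {0, …, 11} with r³ ≡ 1 (mod 12) is r = 1, so m ≡ 1 (mod 12).

Both implications hold.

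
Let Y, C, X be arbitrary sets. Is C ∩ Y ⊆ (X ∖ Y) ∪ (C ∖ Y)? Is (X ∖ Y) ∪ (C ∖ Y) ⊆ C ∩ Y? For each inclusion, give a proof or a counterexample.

(⊆) fails and (⊇) fails.

Forward inclusion. This inclusion fails. Take Y = {1}, C = {1}, X = ∅; then 1 ∈ C ∩ Y but 1 ∉ (X ∖ Y) ∪ (C ∖ Y).

Reverse inclusion. This inclusion fails. Take Y = ∅, C = {1}, X = ∅; then 1 ∈ (X ∖ Y) ∪ (C ∖ Y) but 1 ∉ C ∩ Y.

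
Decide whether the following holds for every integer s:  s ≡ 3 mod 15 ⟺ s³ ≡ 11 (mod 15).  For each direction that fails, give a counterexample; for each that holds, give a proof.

Neither implication holds.

Forward direction. This fails: take s = 3. Then 3 ≡ 3 (mod 15), but 3³ = 27 ≡ 12 (mod 15), not 11.

Converse. This fails: take s = 11. Then 11³ = 1331 ≡ 11 (mod 15), yet 11 ≡ 11 (mod 15), not 3.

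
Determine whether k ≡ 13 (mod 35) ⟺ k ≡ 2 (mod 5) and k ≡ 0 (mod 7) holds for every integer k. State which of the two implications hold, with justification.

[⇒] This fails: k = 13 gives 13 ≡ 13 (mod 35) but 13 ≡ 3 (mod 5), so the conjunction on the right does not hold.

[⇐] This fails: k = 7 satisfies both congruences on the right (7 ≡ 2 mod 5 and 7 ≡ 0 mod 7) yet 7 ≡ 7 (mod 35), not 13.

Neither direction holds.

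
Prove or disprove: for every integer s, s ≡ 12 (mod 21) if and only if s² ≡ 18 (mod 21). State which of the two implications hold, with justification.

Only the forward direction holds.

(⟹) Suppose s ≡ 12 (mod 21). Write s = 21j + 12. Then (21j + 12)² = 441j² + 504j + 144 = 21(21j² + 24j + 6) + 18, so s² ≡ 18 (mod 21).

(⟸) This fails: take s = 9. Then 9² = 81 ≡ 18 (mod 21), yet 9 ≡ 9 (mod 21), not 12.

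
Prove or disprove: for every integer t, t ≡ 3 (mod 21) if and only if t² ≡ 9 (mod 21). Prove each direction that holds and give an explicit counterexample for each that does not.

Only the forward implication holds.

(⇒) Suppose t ≡ 3 (mod 21). Write t = 21j + 3. Then (21j + 3)² = 441j² + 126j + 9 = 21(21j² + 6j) + 9, so t² ≡ 9 (mod 21).

(⇐) This fails: take t = 18. Then 18² = 324 ≡ 9 (mod 21), yet 18 ≡ 18 (mod 21), not 3.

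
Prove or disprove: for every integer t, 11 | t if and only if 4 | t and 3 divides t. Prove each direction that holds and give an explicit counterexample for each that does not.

Neither implication holds.

Forward direction. This fails: take t = 11. Certainly 11 ∣ 11, but 4 ∤ 11.

Converse. This fails: take t = 12. Both 4 ∣ 12 and 3 ∣ 12, yet 12 is not a multiple of 11 (since 12 = 1·11 + 1), so 11 ∤ 12.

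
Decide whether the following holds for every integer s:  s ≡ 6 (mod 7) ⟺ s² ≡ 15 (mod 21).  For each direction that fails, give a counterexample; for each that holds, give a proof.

Neither implication holds.

(⇒) This fails: take s = 13. Then 13 ≡ 6 (mod 7), but 13² = 169 ≡ 1 (mod 21), not 15.

(⇐) This fails: take s = 15. Then 15² = 225 ≡ 15 (mod 21), yet 15 ≡ 1 (mod 7), not 6.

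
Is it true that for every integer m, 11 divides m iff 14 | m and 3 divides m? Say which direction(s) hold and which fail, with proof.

(→) This fails: take m = 11. Certainly 11 ∣ 11, but 14 ∤ 11.

(←) This fails: take m = 42. Both 14 ∣ 42 and 3 ∣ 42, yet 42 is not a multiple of 11 (since 42 = 3·11 + 9), so 11 ∤ 42.

Both directions fail.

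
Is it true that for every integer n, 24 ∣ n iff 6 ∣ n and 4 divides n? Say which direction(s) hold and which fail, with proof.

Only the forward implication holds.

[⇒] If 24 ∣ n, write n = 24q. Since 24 = 4·6, n = 6·(4q), so 6 ∣ n; and since 24 = 6·4, n = 4·(6q), so 4 ∣ n.

[⇐] This fails: take n = 12. Both 6 ∣ 12 and 4 ∣ 12, yet 12 is not a multiple of 24 (since 12 = 0·24 + 12), so 24 ∤ 12.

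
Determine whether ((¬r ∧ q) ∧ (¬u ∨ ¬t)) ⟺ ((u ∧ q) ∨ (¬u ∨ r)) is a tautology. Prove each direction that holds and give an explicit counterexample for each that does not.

(⇒) Assume the antecedent. If q is true, (u ∧ q) ∨ (¬u ∨ r) reduces to true regardless of the other variables. If q is false, the antecedent cannot hold. Either way (u ∧ q) ∨ (¬u ∨ r) holds.

(⇐) This fails. Under q = F, t = F, r = F, u = F, the left side is false but the right side is true.

Only the forward direction holds.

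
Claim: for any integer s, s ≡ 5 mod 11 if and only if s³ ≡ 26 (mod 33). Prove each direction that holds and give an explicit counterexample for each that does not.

(⇒) fails; (⇐) holds.

(⟹) This fails: take s = 16. Then 16 ≡ 5 (mod 11), but 16³ = 4096 ≡ 4 (mod 33), not 26.

(⟸) Conversely, the residues r modulo 33 with r³ ≡ 26 (mod 33) are exactly {5}, and each is ≡ 5 (mod 11).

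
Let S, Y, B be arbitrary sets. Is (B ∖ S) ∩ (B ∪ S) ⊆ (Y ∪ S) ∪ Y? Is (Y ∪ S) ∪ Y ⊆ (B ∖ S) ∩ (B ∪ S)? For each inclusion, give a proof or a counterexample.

(⊆) This inclusion fails. Take S = ∅, Y = ∅, B = {1}; then 1 ∈ (B ∖ S) ∩ (B ∪ S) but 1 ∉ (Y ∪ S) ∪ Y.

(⊇) This inclusion fails. Take S = {1}, Y = ∅, B = ∅; then 1 ∈ (Y ∪ S) ∪ Y but 1 ∉ (B ∖ S) ∩ (B ∪ S).

Both inclusions fail.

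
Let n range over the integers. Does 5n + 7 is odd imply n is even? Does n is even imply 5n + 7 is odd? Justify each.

The biconditional holds.

(→) Suppose 5n + 7 is odd. Since 5 is odd, 5n and n have the same parity, so 5n + 7 ≡ n + 7 (mod 2). As 7 is odd, 5n + 7 is odd exactly when n is even. Thus n is even.

(←) Conversely, suppose n is even; write n = 2j. Then 5n + 7 = 5·(2j) + 7 = 2·5j + 7, which is odd.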